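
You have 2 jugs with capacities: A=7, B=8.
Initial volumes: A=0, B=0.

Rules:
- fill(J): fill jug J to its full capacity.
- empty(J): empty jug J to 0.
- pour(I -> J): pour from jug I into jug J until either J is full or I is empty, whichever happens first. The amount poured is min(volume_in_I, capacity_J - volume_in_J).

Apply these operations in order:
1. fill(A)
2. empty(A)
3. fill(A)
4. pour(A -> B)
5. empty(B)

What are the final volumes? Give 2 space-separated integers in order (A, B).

Answer: 0 0

Derivation:
Step 1: fill(A) -> (A=7 B=0)
Step 2: empty(A) -> (A=0 B=0)
Step 3: fill(A) -> (A=7 B=0)
Step 4: pour(A -> B) -> (A=0 B=7)
Step 5: empty(B) -> (A=0 B=0)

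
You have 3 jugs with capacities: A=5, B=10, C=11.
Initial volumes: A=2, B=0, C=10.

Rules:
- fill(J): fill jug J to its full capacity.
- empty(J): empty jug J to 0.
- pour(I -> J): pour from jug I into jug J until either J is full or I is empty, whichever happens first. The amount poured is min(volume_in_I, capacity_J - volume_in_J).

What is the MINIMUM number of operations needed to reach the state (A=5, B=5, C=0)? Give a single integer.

Answer: 3

Derivation:
BFS from (A=2, B=0, C=10). One shortest path:
  1. empty(A) -> (A=0 B=0 C=10)
  2. pour(C -> A) -> (A=5 B=0 C=5)
  3. pour(C -> B) -> (A=5 B=5 C=0)
Reached target in 3 moves.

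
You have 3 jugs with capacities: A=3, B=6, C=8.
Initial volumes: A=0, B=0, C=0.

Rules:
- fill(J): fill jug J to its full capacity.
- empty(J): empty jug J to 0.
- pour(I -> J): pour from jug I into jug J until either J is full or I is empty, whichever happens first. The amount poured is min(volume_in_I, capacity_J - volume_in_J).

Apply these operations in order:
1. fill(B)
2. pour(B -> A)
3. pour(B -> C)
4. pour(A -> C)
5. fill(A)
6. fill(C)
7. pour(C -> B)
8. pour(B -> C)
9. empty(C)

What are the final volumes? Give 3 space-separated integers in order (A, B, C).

Answer: 3 0 0

Derivation:
Step 1: fill(B) -> (A=0 B=6 C=0)
Step 2: pour(B -> A) -> (A=3 B=3 C=0)
Step 3: pour(B -> C) -> (A=3 B=0 C=3)
Step 4: pour(A -> C) -> (A=0 B=0 C=6)
Step 5: fill(A) -> (A=3 B=0 C=6)
Step 6: fill(C) -> (A=3 B=0 C=8)
Step 7: pour(C -> B) -> (A=3 B=6 C=2)
Step 8: pour(B -> C) -> (A=3 B=0 C=8)
Step 9: empty(C) -> (A=3 B=0 C=0)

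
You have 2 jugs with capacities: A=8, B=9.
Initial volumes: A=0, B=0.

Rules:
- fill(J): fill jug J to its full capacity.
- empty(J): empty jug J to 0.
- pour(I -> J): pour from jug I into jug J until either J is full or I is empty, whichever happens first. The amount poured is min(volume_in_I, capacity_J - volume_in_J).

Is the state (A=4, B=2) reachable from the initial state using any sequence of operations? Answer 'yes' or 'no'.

BFS explored all 34 reachable states.
Reachable set includes: (0,0), (0,1), (0,2), (0,3), (0,4), (0,5), (0,6), (0,7), (0,8), (0,9), (1,0), (1,9) ...
Target (A=4, B=2) not in reachable set → no.

Answer: no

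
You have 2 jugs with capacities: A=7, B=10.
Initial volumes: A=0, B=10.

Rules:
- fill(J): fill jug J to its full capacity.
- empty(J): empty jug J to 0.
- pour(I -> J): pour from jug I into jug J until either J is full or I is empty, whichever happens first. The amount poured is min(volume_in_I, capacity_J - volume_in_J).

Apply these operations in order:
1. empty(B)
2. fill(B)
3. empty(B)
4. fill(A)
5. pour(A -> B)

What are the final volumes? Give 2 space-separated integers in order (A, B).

Answer: 0 7

Derivation:
Step 1: empty(B) -> (A=0 B=0)
Step 2: fill(B) -> (A=0 B=10)
Step 3: empty(B) -> (A=0 B=0)
Step 4: fill(A) -> (A=7 B=0)
Step 5: pour(A -> B) -> (A=0 B=7)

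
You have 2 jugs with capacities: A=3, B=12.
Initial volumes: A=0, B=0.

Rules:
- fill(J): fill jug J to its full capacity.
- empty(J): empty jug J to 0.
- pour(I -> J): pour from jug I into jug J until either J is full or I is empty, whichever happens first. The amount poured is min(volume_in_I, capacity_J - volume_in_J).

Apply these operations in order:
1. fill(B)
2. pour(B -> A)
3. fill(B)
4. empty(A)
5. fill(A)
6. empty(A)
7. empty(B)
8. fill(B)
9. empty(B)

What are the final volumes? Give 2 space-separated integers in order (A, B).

Answer: 0 0

Derivation:
Step 1: fill(B) -> (A=0 B=12)
Step 2: pour(B -> A) -> (A=3 B=9)
Step 3: fill(B) -> (A=3 B=12)
Step 4: empty(A) -> (A=0 B=12)
Step 5: fill(A) -> (A=3 B=12)
Step 6: empty(A) -> (A=0 B=12)
Step 7: empty(B) -> (A=0 B=0)
Step 8: fill(B) -> (A=0 B=12)
Step 9: empty(B) -> (A=0 B=0)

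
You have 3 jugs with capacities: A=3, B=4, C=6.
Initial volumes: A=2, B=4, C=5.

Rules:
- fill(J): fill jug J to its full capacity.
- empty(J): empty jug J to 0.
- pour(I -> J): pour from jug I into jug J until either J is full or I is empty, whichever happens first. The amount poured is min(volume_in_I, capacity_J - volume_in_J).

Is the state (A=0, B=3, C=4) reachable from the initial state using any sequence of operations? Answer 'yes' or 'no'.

Answer: yes

Derivation:
BFS from (A=2, B=4, C=5):
  1. empty(B) -> (A=2 B=0 C=5)
  2. pour(C -> A) -> (A=3 B=0 C=4)
  3. pour(A -> B) -> (A=0 B=3 C=4)
Target reached → yes.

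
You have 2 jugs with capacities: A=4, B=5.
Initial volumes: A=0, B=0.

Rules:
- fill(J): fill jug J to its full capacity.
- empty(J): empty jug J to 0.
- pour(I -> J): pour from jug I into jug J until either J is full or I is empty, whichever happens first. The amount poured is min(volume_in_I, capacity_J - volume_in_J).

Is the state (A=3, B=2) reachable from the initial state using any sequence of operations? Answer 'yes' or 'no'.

Answer: no

Derivation:
BFS explored all 18 reachable states.
Reachable set includes: (0,0), (0,1), (0,2), (0,3), (0,4), (0,5), (1,0), (1,5), (2,0), (2,5), (3,0), (3,5) ...
Target (A=3, B=2) not in reachable set → no.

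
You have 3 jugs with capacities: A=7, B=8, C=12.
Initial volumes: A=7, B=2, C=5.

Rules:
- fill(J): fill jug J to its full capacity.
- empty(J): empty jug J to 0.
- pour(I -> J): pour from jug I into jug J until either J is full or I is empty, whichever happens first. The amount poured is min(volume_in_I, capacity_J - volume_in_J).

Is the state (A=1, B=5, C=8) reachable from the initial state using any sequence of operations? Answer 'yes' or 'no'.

BFS explored all 474 reachable states.
Reachable set includes: (0,0,0), (0,0,1), (0,0,2), (0,0,3), (0,0,4), (0,0,5), (0,0,6), (0,0,7), (0,0,8), (0,0,9), (0,0,10), (0,0,11) ...
Target (A=1, B=5, C=8) not in reachable set → no.

Answer: no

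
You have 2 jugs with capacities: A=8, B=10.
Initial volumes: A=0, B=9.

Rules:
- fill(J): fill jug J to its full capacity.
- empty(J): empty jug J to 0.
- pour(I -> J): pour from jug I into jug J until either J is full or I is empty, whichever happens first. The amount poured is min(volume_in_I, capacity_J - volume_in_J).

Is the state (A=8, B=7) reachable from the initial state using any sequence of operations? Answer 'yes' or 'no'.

Answer: yes

Derivation:
BFS from (A=0, B=9):
  1. fill(A) -> (A=8 B=9)
  2. pour(A -> B) -> (A=7 B=10)
  3. empty(B) -> (A=7 B=0)
  4. pour(A -> B) -> (A=0 B=7)
  5. fill(A) -> (A=8 B=7)
Target reached → yes.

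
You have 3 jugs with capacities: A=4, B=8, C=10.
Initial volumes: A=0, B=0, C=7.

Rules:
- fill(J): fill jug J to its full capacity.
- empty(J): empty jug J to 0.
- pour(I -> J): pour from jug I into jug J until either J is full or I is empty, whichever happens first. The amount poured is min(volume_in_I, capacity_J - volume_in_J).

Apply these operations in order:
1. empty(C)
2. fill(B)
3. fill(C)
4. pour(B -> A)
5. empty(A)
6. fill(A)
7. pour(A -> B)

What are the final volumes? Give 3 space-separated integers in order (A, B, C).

Answer: 0 8 10

Derivation:
Step 1: empty(C) -> (A=0 B=0 C=0)
Step 2: fill(B) -> (A=0 B=8 C=0)
Step 3: fill(C) -> (A=0 B=8 C=10)
Step 4: pour(B -> A) -> (A=4 B=4 C=10)
Step 5: empty(A) -> (A=0 B=4 C=10)
Step 6: fill(A) -> (A=4 B=4 C=10)
Step 7: pour(A -> B) -> (A=0 B=8 C=10)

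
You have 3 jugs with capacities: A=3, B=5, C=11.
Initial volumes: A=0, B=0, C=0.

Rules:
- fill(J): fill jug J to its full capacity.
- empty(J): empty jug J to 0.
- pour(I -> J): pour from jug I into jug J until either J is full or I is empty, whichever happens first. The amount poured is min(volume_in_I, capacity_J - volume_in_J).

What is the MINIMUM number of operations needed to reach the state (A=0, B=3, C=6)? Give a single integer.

BFS from (A=0, B=0, C=0). One shortest path:
  1. fill(A) -> (A=3 B=0 C=0)
  2. fill(C) -> (A=3 B=0 C=11)
  3. pour(C -> B) -> (A=3 B=5 C=6)
  4. empty(B) -> (A=3 B=0 C=6)
  5. pour(A -> B) -> (A=0 B=3 C=6)
Reached target in 5 moves.

Answer: 5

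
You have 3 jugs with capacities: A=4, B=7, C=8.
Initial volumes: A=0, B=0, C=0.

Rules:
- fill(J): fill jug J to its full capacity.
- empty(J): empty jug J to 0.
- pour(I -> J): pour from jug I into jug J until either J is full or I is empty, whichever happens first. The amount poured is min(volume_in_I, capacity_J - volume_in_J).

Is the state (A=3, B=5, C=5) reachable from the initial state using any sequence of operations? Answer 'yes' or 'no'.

BFS explored all 234 reachable states.
Reachable set includes: (0,0,0), (0,0,1), (0,0,2), (0,0,3), (0,0,4), (0,0,5), (0,0,6), (0,0,7), (0,0,8), (0,1,0), (0,1,1), (0,1,2) ...
Target (A=3, B=5, C=5) not in reachable set → no.

Answer: no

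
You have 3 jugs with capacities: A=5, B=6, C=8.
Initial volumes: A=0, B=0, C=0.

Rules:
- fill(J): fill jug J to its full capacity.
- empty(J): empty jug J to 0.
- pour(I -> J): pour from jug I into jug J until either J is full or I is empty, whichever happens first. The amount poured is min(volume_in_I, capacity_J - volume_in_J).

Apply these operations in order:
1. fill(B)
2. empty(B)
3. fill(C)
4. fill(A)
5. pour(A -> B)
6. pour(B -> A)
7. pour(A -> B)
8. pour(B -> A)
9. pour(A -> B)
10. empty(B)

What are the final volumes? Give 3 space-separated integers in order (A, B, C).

Answer: 0 0 8

Derivation:
Step 1: fill(B) -> (A=0 B=6 C=0)
Step 2: empty(B) -> (A=0 B=0 C=0)
Step 3: fill(C) -> (A=0 B=0 C=8)
Step 4: fill(A) -> (A=5 B=0 C=8)
Step 5: pour(A -> B) -> (A=0 B=5 C=8)
Step 6: pour(B -> A) -> (A=5 B=0 C=8)
Step 7: pour(A -> B) -> (A=0 B=5 C=8)
Step 8: pour(B -> A) -> (A=5 B=0 C=8)
Step 9: pour(A -> B) -> (A=0 B=5 C=8)
Step 10: empty(B) -> (A=0 B=0 C=8)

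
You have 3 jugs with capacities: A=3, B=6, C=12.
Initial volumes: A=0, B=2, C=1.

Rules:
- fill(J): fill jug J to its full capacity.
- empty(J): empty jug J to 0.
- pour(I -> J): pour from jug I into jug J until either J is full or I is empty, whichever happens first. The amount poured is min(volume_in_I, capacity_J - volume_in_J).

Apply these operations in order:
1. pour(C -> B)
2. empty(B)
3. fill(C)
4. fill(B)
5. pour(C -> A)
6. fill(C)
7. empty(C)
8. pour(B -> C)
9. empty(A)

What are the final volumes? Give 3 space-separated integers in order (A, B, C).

Step 1: pour(C -> B) -> (A=0 B=3 C=0)
Step 2: empty(B) -> (A=0 B=0 C=0)
Step 3: fill(C) -> (A=0 B=0 C=12)
Step 4: fill(B) -> (A=0 B=6 C=12)
Step 5: pour(C -> A) -> (A=3 B=6 C=9)
Step 6: fill(C) -> (A=3 B=6 C=12)
Step 7: empty(C) -> (A=3 B=6 C=0)
Step 8: pour(B -> C) -> (A=3 B=0 C=6)
Step 9: empty(A) -> (A=0 B=0 C=6)

Answer: 0 0 6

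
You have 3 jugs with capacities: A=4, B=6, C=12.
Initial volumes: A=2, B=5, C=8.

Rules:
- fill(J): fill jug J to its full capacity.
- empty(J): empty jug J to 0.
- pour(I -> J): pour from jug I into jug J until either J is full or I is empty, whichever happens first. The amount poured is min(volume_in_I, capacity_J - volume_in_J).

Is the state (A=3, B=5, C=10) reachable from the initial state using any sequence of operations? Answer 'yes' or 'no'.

BFS explored all 219 reachable states.
Reachable set includes: (0,0,0), (0,0,1), (0,0,2), (0,0,3), (0,0,4), (0,0,5), (0,0,6), (0,0,7), (0,0,8), (0,0,9), (0,0,10), (0,0,11) ...
Target (A=3, B=5, C=10) not in reachable set → no.

Answer: no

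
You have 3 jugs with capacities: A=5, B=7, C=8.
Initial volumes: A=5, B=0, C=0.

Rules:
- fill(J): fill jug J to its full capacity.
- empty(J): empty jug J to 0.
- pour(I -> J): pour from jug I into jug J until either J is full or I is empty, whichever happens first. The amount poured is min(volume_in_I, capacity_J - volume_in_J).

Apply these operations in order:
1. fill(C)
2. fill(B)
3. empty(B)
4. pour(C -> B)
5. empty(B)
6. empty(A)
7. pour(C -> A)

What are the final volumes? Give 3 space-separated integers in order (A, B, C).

Step 1: fill(C) -> (A=5 B=0 C=8)
Step 2: fill(B) -> (A=5 B=7 C=8)
Step 3: empty(B) -> (A=5 B=0 C=8)
Step 4: pour(C -> B) -> (A=5 B=7 C=1)
Step 5: empty(B) -> (A=5 B=0 C=1)
Step 6: empty(A) -> (A=0 B=0 C=1)
Step 7: pour(C -> A) -> (A=1 B=0 C=0)

Answer: 1 0 0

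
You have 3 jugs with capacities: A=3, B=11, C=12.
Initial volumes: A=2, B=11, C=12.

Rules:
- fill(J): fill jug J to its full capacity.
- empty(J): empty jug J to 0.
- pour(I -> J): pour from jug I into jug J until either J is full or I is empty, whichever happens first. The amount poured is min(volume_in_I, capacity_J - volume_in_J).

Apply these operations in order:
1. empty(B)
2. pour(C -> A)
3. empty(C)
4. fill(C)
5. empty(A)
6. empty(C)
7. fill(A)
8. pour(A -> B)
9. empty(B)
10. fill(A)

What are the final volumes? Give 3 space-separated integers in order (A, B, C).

Answer: 3 0 0

Derivation:
Step 1: empty(B) -> (A=2 B=0 C=12)
Step 2: pour(C -> A) -> (A=3 B=0 C=11)
Step 3: empty(C) -> (A=3 B=0 C=0)
Step 4: fill(C) -> (A=3 B=0 C=12)
Step 5: empty(A) -> (A=0 B=0 C=12)
Step 6: empty(C) -> (A=0 B=0 C=0)
Step 7: fill(A) -> (A=3 B=0 C=0)
Step 8: pour(A -> B) -> (A=0 B=3 C=0)
Step 9: empty(B) -> (A=0 B=0 C=0)
Step 10: fill(A) -> (A=3 B=0 C=0)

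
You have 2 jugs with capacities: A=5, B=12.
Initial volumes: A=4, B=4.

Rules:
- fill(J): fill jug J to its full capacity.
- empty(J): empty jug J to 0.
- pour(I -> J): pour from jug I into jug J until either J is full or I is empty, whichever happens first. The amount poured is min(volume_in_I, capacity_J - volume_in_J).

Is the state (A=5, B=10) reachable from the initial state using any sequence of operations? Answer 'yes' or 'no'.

BFS from (A=4, B=4):
  1. pour(B -> A) -> (A=5 B=3)
  2. empty(A) -> (A=0 B=3)
  3. pour(B -> A) -> (A=3 B=0)
  4. fill(B) -> (A=3 B=12)
  5. pour(B -> A) -> (A=5 B=10)
Target reached → yes.

Answer: yes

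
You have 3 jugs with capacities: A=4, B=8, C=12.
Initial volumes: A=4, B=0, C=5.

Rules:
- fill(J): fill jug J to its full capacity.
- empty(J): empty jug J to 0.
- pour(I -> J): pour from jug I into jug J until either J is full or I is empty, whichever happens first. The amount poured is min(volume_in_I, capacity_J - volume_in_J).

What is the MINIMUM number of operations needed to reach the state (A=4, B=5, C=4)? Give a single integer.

BFS from (A=4, B=0, C=5). One shortest path:
  1. pour(C -> B) -> (A=4 B=5 C=0)
  2. pour(A -> C) -> (A=0 B=5 C=4)
  3. fill(A) -> (A=4 B=5 C=4)
Reached target in 3 moves.

Answer: 3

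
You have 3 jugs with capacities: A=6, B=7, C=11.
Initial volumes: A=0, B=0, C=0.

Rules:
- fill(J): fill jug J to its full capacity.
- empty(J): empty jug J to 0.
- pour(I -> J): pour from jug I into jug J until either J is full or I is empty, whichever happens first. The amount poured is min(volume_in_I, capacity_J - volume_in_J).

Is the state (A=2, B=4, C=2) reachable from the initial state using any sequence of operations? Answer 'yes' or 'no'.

BFS explored all 372 reachable states.
Reachable set includes: (0,0,0), (0,0,1), (0,0,2), (0,0,3), (0,0,4), (0,0,5), (0,0,6), (0,0,7), (0,0,8), (0,0,9), (0,0,10), (0,0,11) ...
Target (A=2, B=4, C=2) not in reachable set → no.

Answer: no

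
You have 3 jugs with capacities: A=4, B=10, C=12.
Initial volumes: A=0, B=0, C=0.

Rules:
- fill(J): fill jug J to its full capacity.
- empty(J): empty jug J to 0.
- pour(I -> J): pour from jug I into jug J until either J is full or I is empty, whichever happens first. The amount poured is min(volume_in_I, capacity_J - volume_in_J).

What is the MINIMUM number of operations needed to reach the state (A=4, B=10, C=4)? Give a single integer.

Answer: 4

Derivation:
BFS from (A=0, B=0, C=0). One shortest path:
  1. fill(A) -> (A=4 B=0 C=0)
  2. fill(B) -> (A=4 B=10 C=0)
  3. pour(A -> C) -> (A=0 B=10 C=4)
  4. fill(A) -> (A=4 B=10 C=4)
Reached target in 4 moves.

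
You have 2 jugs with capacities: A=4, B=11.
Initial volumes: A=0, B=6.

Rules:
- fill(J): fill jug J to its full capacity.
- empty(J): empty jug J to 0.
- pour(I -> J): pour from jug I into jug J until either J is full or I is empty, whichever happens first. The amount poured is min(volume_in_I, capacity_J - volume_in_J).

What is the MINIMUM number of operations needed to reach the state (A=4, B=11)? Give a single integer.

BFS from (A=0, B=6). One shortest path:
  1. fill(A) -> (A=4 B=6)
  2. fill(B) -> (A=4 B=11)
Reached target in 2 moves.

Answer: 2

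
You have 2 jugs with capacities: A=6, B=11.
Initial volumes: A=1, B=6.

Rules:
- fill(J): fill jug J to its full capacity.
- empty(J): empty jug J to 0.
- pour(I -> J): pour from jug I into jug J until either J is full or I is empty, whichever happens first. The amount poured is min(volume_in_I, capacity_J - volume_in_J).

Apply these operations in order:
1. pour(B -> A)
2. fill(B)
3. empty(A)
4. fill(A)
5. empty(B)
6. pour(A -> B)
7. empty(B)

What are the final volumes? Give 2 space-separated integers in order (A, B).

Step 1: pour(B -> A) -> (A=6 B=1)
Step 2: fill(B) -> (A=6 B=11)
Step 3: empty(A) -> (A=0 B=11)
Step 4: fill(A) -> (A=6 B=11)
Step 5: empty(B) -> (A=6 B=0)
Step 6: pour(A -> B) -> (A=0 B=6)
Step 7: empty(B) -> (A=0 B=0)

Answer: 0 0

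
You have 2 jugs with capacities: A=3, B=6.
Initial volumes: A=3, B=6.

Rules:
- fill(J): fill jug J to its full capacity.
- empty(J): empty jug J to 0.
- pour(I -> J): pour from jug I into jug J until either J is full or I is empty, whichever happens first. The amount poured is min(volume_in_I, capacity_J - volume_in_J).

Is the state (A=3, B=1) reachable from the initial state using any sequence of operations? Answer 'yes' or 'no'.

BFS explored all 6 reachable states.
Reachable set includes: (0,0), (0,3), (0,6), (3,0), (3,3), (3,6)
Target (A=3, B=1) not in reachable set → no.

Answer: no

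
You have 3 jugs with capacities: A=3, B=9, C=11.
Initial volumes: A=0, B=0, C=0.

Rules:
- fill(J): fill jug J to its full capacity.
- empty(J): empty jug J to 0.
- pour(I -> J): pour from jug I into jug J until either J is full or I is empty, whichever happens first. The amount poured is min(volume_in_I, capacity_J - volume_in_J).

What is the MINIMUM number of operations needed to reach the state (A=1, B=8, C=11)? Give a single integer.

Answer: 7

Derivation:
BFS from (A=0, B=0, C=0). One shortest path:
  1. fill(C) -> (A=0 B=0 C=11)
  2. pour(C -> B) -> (A=0 B=9 C=2)
  3. pour(C -> A) -> (A=2 B=9 C=0)
  4. pour(B -> C) -> (A=2 B=0 C=9)
  5. fill(B) -> (A=2 B=9 C=9)
  6. pour(B -> A) -> (A=3 B=8 C=9)
  7. pour(A -> C) -> (A=1 B=8 C=11)
Reached target in 7 moves.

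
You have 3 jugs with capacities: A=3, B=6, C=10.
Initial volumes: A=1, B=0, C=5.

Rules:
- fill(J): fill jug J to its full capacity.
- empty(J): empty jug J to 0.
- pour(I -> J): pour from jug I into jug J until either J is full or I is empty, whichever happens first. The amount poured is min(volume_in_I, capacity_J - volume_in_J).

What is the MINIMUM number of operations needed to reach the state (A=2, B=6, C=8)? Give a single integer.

Answer: 4

Derivation:
BFS from (A=1, B=0, C=5). One shortest path:
  1. pour(C -> B) -> (A=1 B=5 C=0)
  2. fill(C) -> (A=1 B=5 C=10)
  3. pour(C -> A) -> (A=3 B=5 C=8)
  4. pour(A -> B) -> (A=2 B=6 C=8)
Reached target in 4 moves.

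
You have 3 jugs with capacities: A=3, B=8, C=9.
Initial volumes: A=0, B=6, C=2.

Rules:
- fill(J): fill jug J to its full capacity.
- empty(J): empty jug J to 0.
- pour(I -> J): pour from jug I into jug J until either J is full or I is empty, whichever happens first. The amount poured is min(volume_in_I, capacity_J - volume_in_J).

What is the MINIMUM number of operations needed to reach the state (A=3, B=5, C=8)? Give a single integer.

BFS from (A=0, B=6, C=2). One shortest path:
  1. pour(B -> C) -> (A=0 B=0 C=8)
  2. fill(B) -> (A=0 B=8 C=8)
  3. pour(B -> A) -> (A=3 B=5 C=8)
Reached target in 3 moves.

Answer: 3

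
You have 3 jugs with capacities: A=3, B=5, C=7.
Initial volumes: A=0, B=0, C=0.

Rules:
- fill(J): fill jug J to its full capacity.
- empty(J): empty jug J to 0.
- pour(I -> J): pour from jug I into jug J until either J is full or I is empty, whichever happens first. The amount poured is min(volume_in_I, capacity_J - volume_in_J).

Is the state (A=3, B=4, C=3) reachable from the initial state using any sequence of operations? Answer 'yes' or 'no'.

BFS from (A=0, B=0, C=0):
  1. fill(C) -> (A=0 B=0 C=7)
  2. pour(C -> A) -> (A=3 B=0 C=4)
  3. pour(C -> B) -> (A=3 B=4 C=0)
  4. pour(A -> C) -> (A=0 B=4 C=3)
  5. fill(A) -> (A=3 B=4 C=3)
Target reached → yes.

Answer: yes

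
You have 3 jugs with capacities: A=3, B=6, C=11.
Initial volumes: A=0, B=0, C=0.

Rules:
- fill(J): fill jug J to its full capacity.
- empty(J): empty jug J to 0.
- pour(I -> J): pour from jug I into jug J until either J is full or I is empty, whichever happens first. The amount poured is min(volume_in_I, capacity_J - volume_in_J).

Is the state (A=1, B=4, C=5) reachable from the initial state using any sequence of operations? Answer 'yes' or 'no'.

Answer: no

Derivation:
BFS explored all 236 reachable states.
Reachable set includes: (0,0,0), (0,0,1), (0,0,2), (0,0,3), (0,0,4), (0,0,5), (0,0,6), (0,0,7), (0,0,8), (0,0,9), (0,0,10), (0,0,11) ...
Target (A=1, B=4, C=5) not in reachable set → no.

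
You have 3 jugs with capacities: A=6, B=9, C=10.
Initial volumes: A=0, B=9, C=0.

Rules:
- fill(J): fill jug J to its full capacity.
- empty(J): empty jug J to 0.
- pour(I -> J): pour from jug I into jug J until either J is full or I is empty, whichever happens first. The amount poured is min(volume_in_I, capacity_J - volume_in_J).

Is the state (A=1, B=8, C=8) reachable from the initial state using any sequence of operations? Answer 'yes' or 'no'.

BFS explored all 410 reachable states.
Reachable set includes: (0,0,0), (0,0,1), (0,0,2), (0,0,3), (0,0,4), (0,0,5), (0,0,6), (0,0,7), (0,0,8), (0,0,9), (0,0,10), (0,1,0) ...
Target (A=1, B=8, C=8) not in reachable set → no.

Answer: no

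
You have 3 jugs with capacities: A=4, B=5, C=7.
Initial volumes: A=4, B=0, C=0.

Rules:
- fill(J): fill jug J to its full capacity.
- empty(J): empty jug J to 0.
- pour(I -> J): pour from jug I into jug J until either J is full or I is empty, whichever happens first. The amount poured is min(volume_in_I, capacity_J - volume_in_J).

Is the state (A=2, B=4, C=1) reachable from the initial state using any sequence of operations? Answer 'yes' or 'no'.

BFS explored all 168 reachable states.
Reachable set includes: (0,0,0), (0,0,1), (0,0,2), (0,0,3), (0,0,4), (0,0,5), (0,0,6), (0,0,7), (0,1,0), (0,1,1), (0,1,2), (0,1,3) ...
Target (A=2, B=4, C=1) not in reachable set → no.

Answer: no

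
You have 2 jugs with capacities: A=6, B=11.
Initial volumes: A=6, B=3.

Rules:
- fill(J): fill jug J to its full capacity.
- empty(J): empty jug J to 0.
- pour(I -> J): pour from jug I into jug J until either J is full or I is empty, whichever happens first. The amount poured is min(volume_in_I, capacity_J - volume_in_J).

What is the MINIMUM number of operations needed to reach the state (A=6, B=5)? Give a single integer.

Answer: 3

Derivation:
BFS from (A=6, B=3). One shortest path:
  1. empty(A) -> (A=0 B=3)
  2. fill(B) -> (A=0 B=11)
  3. pour(B -> A) -> (A=6 B=5)
Reached target in 3 moves.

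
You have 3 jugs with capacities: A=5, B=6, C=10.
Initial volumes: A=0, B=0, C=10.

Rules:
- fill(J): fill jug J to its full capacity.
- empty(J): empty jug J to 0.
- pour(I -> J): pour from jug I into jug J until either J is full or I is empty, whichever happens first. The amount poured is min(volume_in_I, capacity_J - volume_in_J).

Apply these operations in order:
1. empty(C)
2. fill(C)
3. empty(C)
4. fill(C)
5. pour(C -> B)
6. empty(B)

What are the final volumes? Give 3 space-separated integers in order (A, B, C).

Step 1: empty(C) -> (A=0 B=0 C=0)
Step 2: fill(C) -> (A=0 B=0 C=10)
Step 3: empty(C) -> (A=0 B=0 C=0)
Step 4: fill(C) -> (A=0 B=0 C=10)
Step 5: pour(C -> B) -> (A=0 B=6 C=4)
Step 6: empty(B) -> (A=0 B=0 C=4)

Answer: 0 0 4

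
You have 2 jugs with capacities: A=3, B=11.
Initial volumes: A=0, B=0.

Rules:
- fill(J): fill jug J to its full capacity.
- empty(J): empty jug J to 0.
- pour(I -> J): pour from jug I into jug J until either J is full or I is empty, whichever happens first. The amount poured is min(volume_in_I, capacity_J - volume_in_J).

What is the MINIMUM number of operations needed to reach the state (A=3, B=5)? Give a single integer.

BFS from (A=0, B=0). One shortest path:
  1. fill(B) -> (A=0 B=11)
  2. pour(B -> A) -> (A=3 B=8)
  3. empty(A) -> (A=0 B=8)
  4. pour(B -> A) -> (A=3 B=5)
Reached target in 4 moves.

Answer: 4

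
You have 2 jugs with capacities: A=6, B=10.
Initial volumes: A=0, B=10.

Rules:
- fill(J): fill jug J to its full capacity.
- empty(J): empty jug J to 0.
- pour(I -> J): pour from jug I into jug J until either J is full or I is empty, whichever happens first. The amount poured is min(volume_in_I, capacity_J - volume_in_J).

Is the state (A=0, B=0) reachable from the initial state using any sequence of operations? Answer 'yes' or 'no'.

Answer: yes

Derivation:
BFS from (A=0, B=10):
  1. empty(B) -> (A=0 B=0)
Target reached → yes.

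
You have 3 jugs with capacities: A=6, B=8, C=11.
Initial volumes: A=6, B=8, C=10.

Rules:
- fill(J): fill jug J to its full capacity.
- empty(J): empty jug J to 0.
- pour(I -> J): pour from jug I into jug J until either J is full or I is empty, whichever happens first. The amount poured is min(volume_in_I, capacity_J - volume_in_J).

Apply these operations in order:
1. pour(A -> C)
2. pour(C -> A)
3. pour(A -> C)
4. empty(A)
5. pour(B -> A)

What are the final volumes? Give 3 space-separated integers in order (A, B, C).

Answer: 6 2 11

Derivation:
Step 1: pour(A -> C) -> (A=5 B=8 C=11)
Step 2: pour(C -> A) -> (A=6 B=8 C=10)
Step 3: pour(A -> C) -> (A=5 B=8 C=11)
Step 4: empty(A) -> (A=0 B=8 C=11)
Step 5: pour(B -> A) -> (A=6 B=2 C=11)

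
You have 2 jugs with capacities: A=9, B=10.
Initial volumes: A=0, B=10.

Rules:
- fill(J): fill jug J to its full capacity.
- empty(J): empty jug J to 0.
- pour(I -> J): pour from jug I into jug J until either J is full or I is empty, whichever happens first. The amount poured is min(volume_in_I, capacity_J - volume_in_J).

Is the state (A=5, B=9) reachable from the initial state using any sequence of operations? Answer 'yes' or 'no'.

BFS explored all 38 reachable states.
Reachable set includes: (0,0), (0,1), (0,2), (0,3), (0,4), (0,5), (0,6), (0,7), (0,8), (0,9), (0,10), (1,0) ...
Target (A=5, B=9) not in reachable set → no.

Answer: no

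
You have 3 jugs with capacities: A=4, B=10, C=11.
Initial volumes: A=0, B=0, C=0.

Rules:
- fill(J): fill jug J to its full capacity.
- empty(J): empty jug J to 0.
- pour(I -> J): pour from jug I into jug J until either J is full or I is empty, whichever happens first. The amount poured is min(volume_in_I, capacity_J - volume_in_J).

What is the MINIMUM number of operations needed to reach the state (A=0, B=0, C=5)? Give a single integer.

Answer: 5

Derivation:
BFS from (A=0, B=0, C=0). One shortest path:
  1. fill(A) -> (A=4 B=0 C=0)
  2. fill(C) -> (A=4 B=0 C=11)
  3. pour(A -> B) -> (A=0 B=4 C=11)
  4. pour(C -> B) -> (A=0 B=10 C=5)
  5. empty(B) -> (A=0 B=0 C=5)
Reached target in 5 moves.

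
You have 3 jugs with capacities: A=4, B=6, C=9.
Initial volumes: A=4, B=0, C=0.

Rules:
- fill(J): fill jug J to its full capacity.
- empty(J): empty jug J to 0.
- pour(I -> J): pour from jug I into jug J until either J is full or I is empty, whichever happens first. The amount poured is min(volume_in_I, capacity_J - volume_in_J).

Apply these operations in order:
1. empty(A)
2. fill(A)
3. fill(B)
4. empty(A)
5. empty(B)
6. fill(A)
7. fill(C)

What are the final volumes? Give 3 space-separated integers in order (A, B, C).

Step 1: empty(A) -> (A=0 B=0 C=0)
Step 2: fill(A) -> (A=4 B=0 C=0)
Step 3: fill(B) -> (A=4 B=6 C=0)
Step 4: empty(A) -> (A=0 B=6 C=0)
Step 5: empty(B) -> (A=0 B=0 C=0)
Step 6: fill(A) -> (A=4 B=0 C=0)
Step 7: fill(C) -> (A=4 B=0 C=9)

Answer: 4 0 9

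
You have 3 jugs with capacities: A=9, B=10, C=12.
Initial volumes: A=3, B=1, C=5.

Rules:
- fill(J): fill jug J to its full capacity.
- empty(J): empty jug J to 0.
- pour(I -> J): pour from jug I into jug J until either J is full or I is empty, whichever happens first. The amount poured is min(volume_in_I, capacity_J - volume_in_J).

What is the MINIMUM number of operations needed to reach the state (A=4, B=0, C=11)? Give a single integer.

Answer: 6

Derivation:
BFS from (A=3, B=1, C=5). One shortest path:
  1. empty(B) -> (A=3 B=0 C=5)
  2. fill(C) -> (A=3 B=0 C=12)
  3. pour(C -> B) -> (A=3 B=10 C=2)
  4. pour(B -> A) -> (A=9 B=4 C=2)
  5. pour(A -> C) -> (A=0 B=4 C=11)
  6. pour(B -> A) -> (A=4 B=0 C=11)
Reached target in 6 moves.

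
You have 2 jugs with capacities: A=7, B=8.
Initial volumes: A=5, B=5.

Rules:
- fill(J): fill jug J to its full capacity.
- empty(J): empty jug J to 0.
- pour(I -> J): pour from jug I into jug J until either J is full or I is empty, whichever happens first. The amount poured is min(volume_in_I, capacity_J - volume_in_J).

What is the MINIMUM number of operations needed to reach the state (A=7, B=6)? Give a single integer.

BFS from (A=5, B=5). One shortest path:
  1. fill(B) -> (A=5 B=8)
  2. pour(B -> A) -> (A=7 B=6)
Reached target in 2 moves.

Answer: 2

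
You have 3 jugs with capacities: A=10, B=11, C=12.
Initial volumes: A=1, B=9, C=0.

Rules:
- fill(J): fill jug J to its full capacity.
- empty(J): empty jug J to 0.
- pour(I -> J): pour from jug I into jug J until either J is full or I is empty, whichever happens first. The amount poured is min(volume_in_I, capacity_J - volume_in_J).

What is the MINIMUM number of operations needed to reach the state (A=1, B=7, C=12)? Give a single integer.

BFS from (A=1, B=9, C=0). One shortest path:
  1. pour(B -> C) -> (A=1 B=0 C=9)
  2. fill(B) -> (A=1 B=11 C=9)
  3. pour(B -> C) -> (A=1 B=8 C=12)
  4. empty(C) -> (A=1 B=8 C=0)
  5. pour(B -> C) -> (A=1 B=0 C=8)
  6. fill(B) -> (A=1 B=11 C=8)
  7. pour(B -> C) -> (A=1 B=7 C=12)
Reached target in 7 moves.

Answer: 7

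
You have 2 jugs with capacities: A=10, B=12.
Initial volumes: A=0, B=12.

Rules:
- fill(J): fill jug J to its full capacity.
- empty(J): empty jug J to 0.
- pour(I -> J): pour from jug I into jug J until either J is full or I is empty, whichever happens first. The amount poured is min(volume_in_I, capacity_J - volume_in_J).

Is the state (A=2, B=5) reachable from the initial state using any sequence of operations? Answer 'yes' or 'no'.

BFS explored all 22 reachable states.
Reachable set includes: (0,0), (0,2), (0,4), (0,6), (0,8), (0,10), (0,12), (2,0), (2,12), (4,0), (4,12), (6,0) ...
Target (A=2, B=5) not in reachable set → no.

Answer: no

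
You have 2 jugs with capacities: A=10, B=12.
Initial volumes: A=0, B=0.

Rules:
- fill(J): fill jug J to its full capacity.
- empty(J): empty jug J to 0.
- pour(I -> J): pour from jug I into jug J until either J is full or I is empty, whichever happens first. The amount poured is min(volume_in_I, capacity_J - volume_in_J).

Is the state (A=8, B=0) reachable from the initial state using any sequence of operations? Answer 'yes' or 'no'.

BFS from (A=0, B=0):
  1. fill(A) -> (A=10 B=0)
  2. pour(A -> B) -> (A=0 B=10)
  3. fill(A) -> (A=10 B=10)
  4. pour(A -> B) -> (A=8 B=12)
  5. empty(B) -> (A=8 B=0)
Target reached → yes.

Answer: yes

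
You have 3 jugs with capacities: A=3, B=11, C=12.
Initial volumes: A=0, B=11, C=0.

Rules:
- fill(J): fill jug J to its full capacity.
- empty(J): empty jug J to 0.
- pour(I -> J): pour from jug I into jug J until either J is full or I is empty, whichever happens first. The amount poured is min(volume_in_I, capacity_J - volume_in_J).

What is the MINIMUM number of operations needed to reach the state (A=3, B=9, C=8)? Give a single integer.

Answer: 8

Derivation:
BFS from (A=0, B=11, C=0). One shortest path:
  1. fill(A) -> (A=3 B=11 C=0)
  2. pour(B -> C) -> (A=3 B=0 C=11)
  3. pour(A -> B) -> (A=0 B=3 C=11)
  4. fill(A) -> (A=3 B=3 C=11)
  5. pour(A -> B) -> (A=0 B=6 C=11)
  6. fill(A) -> (A=3 B=6 C=11)
  7. pour(A -> B) -> (A=0 B=9 C=11)
  8. pour(C -> A) -> (A=3 B=9 C=8)
Reached target in 8 moves.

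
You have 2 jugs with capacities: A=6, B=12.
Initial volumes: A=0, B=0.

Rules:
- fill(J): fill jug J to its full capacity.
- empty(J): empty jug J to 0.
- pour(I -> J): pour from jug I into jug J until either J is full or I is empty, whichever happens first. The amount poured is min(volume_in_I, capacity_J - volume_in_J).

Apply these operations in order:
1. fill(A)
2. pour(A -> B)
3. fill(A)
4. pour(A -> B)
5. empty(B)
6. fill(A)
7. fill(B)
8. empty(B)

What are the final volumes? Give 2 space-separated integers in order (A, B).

Answer: 6 0

Derivation:
Step 1: fill(A) -> (A=6 B=0)
Step 2: pour(A -> B) -> (A=0 B=6)
Step 3: fill(A) -> (A=6 B=6)
Step 4: pour(A -> B) -> (A=0 B=12)
Step 5: empty(B) -> (A=0 B=0)
Step 6: fill(A) -> (A=6 B=0)
Step 7: fill(B) -> (A=6 B=12)
Step 8: empty(B) -> (A=6 B=0)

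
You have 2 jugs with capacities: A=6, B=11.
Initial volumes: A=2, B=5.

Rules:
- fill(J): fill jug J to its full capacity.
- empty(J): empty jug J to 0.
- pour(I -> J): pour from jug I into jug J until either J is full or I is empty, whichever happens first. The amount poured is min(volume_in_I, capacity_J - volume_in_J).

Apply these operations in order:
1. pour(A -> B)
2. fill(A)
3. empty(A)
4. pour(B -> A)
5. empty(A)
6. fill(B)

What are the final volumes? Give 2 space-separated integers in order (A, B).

Answer: 0 11

Derivation:
Step 1: pour(A -> B) -> (A=0 B=7)
Step 2: fill(A) -> (A=6 B=7)
Step 3: empty(A) -> (A=0 B=7)
Step 4: pour(B -> A) -> (A=6 B=1)
Step 5: empty(A) -> (A=0 B=1)
Step 6: fill(B) -> (A=0 B=11)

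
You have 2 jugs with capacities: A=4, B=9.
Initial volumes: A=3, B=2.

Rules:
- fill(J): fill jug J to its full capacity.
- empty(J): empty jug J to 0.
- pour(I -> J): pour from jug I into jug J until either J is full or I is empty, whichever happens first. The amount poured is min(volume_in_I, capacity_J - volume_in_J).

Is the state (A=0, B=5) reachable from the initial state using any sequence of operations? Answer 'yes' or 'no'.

Answer: yes

Derivation:
BFS from (A=3, B=2):
  1. pour(A -> B) -> (A=0 B=5)
Target reached → yes.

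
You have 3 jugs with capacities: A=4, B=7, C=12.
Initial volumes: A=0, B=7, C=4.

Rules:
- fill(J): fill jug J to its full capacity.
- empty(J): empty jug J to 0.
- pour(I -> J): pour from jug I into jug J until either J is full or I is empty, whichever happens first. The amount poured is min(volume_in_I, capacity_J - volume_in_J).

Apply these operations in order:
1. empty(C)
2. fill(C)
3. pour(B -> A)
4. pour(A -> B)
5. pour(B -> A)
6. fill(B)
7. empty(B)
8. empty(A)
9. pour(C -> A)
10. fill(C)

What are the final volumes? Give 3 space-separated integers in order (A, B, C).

Answer: 4 0 12

Derivation:
Step 1: empty(C) -> (A=0 B=7 C=0)
Step 2: fill(C) -> (A=0 B=7 C=12)
Step 3: pour(B -> A) -> (A=4 B=3 C=12)
Step 4: pour(A -> B) -> (A=0 B=7 C=12)
Step 5: pour(B -> A) -> (A=4 B=3 C=12)
Step 6: fill(B) -> (A=4 B=7 C=12)
Step 7: empty(B) -> (A=4 B=0 C=12)
Step 8: empty(A) -> (A=0 B=0 C=12)
Step 9: pour(C -> A) -> (A=4 B=0 C=8)
Step 10: fill(C) -> (A=4 B=0 C=12)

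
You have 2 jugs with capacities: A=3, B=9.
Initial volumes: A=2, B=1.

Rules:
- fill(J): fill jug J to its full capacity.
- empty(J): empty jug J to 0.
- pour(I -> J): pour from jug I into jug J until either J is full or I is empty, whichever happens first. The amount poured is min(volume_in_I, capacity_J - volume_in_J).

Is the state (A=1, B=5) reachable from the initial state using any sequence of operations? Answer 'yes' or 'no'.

Answer: no

Derivation:
BFS explored all 25 reachable states.
Reachable set includes: (0,0), (0,1), (0,2), (0,3), (0,4), (0,5), (0,6), (0,7), (0,8), (0,9), (1,0), (1,9) ...
Target (A=1, B=5) not in reachable set → no.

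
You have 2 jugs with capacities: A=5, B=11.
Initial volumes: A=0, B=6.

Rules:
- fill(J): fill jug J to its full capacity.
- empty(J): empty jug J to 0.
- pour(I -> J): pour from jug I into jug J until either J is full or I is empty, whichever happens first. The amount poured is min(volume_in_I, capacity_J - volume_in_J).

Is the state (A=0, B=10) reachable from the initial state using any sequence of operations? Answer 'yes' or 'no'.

Answer: yes

Derivation:
BFS from (A=0, B=6):
  1. fill(A) -> (A=5 B=6)
  2. empty(B) -> (A=5 B=0)
  3. pour(A -> B) -> (A=0 B=5)
  4. fill(A) -> (A=5 B=5)
  5. pour(A -> B) -> (A=0 B=10)
Target reached → yes.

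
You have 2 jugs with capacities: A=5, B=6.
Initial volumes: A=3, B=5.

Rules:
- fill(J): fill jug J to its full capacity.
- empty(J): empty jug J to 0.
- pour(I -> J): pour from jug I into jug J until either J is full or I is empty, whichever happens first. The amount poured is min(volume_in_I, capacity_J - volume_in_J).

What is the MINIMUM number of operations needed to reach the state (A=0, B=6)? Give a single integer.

Answer: 2

Derivation:
BFS from (A=3, B=5). One shortest path:
  1. empty(A) -> (A=0 B=5)
  2. fill(B) -> (A=0 B=6)
Reached target in 2 moves.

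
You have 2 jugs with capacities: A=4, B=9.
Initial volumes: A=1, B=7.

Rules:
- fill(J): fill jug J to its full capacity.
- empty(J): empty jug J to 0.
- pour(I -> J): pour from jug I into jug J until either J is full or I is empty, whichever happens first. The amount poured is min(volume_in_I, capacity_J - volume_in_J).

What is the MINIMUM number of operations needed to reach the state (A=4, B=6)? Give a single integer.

Answer: 2

Derivation:
BFS from (A=1, B=7). One shortest path:
  1. fill(B) -> (A=1 B=9)
  2. pour(B -> A) -> (A=4 B=6)
Reached target in 2 moves.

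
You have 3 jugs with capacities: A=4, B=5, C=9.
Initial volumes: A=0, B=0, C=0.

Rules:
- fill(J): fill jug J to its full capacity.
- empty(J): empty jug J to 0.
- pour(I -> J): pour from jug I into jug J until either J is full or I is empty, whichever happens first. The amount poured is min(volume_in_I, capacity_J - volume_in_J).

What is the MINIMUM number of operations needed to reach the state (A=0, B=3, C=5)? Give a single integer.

Answer: 6

Derivation:
BFS from (A=0, B=0, C=0). One shortest path:
  1. fill(A) -> (A=4 B=0 C=0)
  2. pour(A -> B) -> (A=0 B=4 C=0)
  3. fill(A) -> (A=4 B=4 C=0)
  4. pour(A -> B) -> (A=3 B=5 C=0)
  5. pour(B -> C) -> (A=3 B=0 C=5)
  6. pour(A -> B) -> (A=0 B=3 C=5)
Reached target in 6 moves.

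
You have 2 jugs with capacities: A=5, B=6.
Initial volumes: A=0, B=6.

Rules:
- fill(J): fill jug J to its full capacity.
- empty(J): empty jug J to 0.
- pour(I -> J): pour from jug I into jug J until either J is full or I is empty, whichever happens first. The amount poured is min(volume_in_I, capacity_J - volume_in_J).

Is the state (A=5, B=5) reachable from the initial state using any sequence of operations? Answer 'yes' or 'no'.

Answer: yes

Derivation:
BFS from (A=0, B=6):
  1. fill(A) -> (A=5 B=6)
  2. empty(B) -> (A=5 B=0)
  3. pour(A -> B) -> (A=0 B=5)
  4. fill(A) -> (A=5 B=5)
Target reached → yes.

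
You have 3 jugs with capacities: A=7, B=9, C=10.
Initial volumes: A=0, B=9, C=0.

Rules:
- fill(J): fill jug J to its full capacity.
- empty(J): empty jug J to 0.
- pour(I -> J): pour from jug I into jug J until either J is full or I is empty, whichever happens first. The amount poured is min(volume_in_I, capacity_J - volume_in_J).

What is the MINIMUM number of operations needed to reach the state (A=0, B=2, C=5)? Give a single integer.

BFS from (A=0, B=9, C=0). One shortest path:
  1. fill(A) -> (A=7 B=9 C=0)
  2. empty(B) -> (A=7 B=0 C=0)
  3. pour(A -> B) -> (A=0 B=7 C=0)
  4. fill(A) -> (A=7 B=7 C=0)
  5. pour(A -> B) -> (A=5 B=9 C=0)
  6. pour(A -> C) -> (A=0 B=9 C=5)
  7. pour(B -> A) -> (A=7 B=2 C=5)
  8. empty(A) -> (A=0 B=2 C=5)
Reached target in 8 moves.

Answer: 8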